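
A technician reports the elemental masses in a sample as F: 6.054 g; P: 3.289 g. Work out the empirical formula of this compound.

F3P

Moles — F: 6.054 / 19.00 = 0.3186 mol; P: 3.289 / 30.97 = 0.1062 mol
Divide by the smallest (0.1062 mol P): F 3.000, P 1.000
≈ 3:1 → F3P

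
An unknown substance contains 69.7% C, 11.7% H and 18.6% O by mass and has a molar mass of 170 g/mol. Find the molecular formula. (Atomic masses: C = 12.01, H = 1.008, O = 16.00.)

Assume 100 g: 69.7 g C, 11.7 g H, 18.6 g O.
C: 69.7 g ÷ 12.01 g/mol = 5.803 mol
H: 11.7 g ÷ 1.008 g/mol = 11.61 mol
O: 18.6 g ÷ 16.00 g/mol = 1.163 mol
Divide by the smallest (1.163 mol O): C 4.992, H 9.985, O 1.000
→ C5H10O
Empirical-formula mass = 86.13 g/mol
n = 170 / 86.13 = 1.97 ≈ 2
Molecular formula = (C5H10O)×2 = C10H20O2

C10H20O2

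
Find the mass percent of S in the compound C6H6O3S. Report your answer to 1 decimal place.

20.3%

Molar mass = 6(12.01) + 6(1.008) + 3(16.00) + 1(32.07) = 158.178 g/mol
Mass of S per mole = 1 × 32.07 = 32.070 g
% S = 32.070 / 158.178 × 100 = 20.3%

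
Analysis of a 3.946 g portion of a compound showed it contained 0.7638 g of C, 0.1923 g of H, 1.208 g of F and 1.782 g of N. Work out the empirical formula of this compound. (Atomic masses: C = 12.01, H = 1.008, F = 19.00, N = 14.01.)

Moles — C: 0.7638 / 12.01 = 0.0636 mol; H: 0.1923 / 1.008 = 0.1908 mol; F: 1.208 / 19.00 = 0.06358 mol; N: 1.782 / 14.01 = 0.1272 mol
Smallest is F at 0.06358 mol; normalising gives C 1.000, H 3.001, F 1.000, N 2.001
→ CH3FN2

CH3FN2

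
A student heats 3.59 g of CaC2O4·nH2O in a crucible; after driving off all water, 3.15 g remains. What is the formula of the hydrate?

Mass of water lost = 3.59 − 3.15 = 0.44 g → 0.44 / 18.02 = 0.02442 mol H2O
Molar mass of CaC2O4 = 128.10 g/mol → mol CaC2O4 = 3.15 / 128.10 = 0.02459
n = 0.02442 / 0.02459 = 0.99 ≈ 1 → CaC2O4·H2O

CaC2O4·H2O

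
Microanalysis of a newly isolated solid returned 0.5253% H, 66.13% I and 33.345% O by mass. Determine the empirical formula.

Assume 100 g: 0.5253 g H, 66.13 g I, 33.345 g O.
Moles — H: 0.5253 / 1.008 = 0.5211 mol; I: 66.13 / 126.90 = 0.5211 mol; O: 33.345 / 16.00 = 2.084 mol
Divide by the smallest (0.5211 mol I): H 1.000, I 1.000, O 3.999
→ HIO4

HIO4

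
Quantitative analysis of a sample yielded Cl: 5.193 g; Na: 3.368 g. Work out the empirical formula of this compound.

n(Cl) = 5.193/35.45 = 0.1465, n(Na) = 3.368/22.99 = 0.1465
Smallest is Cl at 0.1465 mol; normalising gives Cl 1.000, Na 1.000
≈ 1:1 → ClNa

ClNa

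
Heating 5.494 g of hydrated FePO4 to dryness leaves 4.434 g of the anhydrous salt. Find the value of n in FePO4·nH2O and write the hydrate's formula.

FePO4·2H2O

Mass of water lost = 5.494 − 4.434 = 1.06 g → 1.06 / 18.02 = 0.05882 mol H2O
Molar mass of FePO4 = 150.82 g/mol → mol FePO4 = 4.434 / 150.82 = 0.0294
n = 0.05882 / 0.0294 = 2.00 ≈ 2 → FePO4·2H2O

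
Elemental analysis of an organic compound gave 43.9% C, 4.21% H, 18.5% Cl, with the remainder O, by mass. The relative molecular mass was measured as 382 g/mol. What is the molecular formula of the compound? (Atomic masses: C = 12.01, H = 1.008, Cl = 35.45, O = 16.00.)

C14H16Cl2O8

Assume 100 g: 43.9 g C, 4.21 g H, 18.5 g Cl, 33.39 g O.
Moles — C: 43.9 / 12.01 = 3.655 mol; H: 4.21 / 1.008 = 4.177 mol; Cl: 18.5 / 35.45 = 0.5219 mol; O: 33.39 / 16.00 = 2.087 mol
Ratios (÷ 0.5219): C 7.004, H 8.003, Cl 1.000, O 3.999
Ratio ≈ 7:8:1:4, so the empirical formula is C7H8ClO4
Empirical-formula mass = 191.58 g/mol
n = 382 / 191.58 = 1.99 ≈ 2
Molecular formula = (C7H8ClO4)×2 = C14H16Cl2O8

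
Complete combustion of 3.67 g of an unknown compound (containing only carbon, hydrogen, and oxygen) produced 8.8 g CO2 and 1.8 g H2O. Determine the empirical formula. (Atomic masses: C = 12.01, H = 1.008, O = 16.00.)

C3H3O

mol C = 8.8 / 44.01 = 0.2000; mass C = 0.2000 × 12.01 = 2.401 g
mol H = 2 × (1.8 / 18.02) = 0.1998; mass H = 0.1998 × 1.008 = 0.2014 g
mass O = 3.67 − (2.603) = 1.067 g → mol O = 0.06670
Divide by the smallest (0.0667 mol O): C 2.998, H 2.995, O 1.000
≈ 3:3:1 → C3H3O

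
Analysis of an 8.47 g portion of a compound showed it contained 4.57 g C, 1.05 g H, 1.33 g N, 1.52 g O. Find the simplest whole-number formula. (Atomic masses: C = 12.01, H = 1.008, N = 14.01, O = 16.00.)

C4H11NO

n(C) = 4.57/12.01 = 0.3805, n(H) = 1.05/1.008 = 1.042, n(N) = 1.33/14.01 = 0.09493, n(O) = 1.52/16.00 = 0.095
Smallest is N at 0.09493 mol; normalising gives C 4.008, H 10.973, N 1.000, O 1.001
≈ 4:11:1:1 → C4H11NO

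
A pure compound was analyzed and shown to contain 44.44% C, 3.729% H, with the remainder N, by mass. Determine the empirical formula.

CHN

Assume 100 g: 44.44 g C, 3.729 g H, 51.831 g N.
Moles — C: 44.44 / 12.01 = 3.7 mol; H: 3.729 / 1.008 = 3.699 mol; N: 51.831 / 14.01 = 3.7 mol
Ratios (÷ 3.699): C 1.000, H 1.000, N 1.000
≈ 1:1:1 → CHN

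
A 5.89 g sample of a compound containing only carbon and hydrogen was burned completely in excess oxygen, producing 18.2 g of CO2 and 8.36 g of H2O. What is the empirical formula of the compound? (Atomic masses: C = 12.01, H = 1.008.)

mol C = 18.2 / 44.01 = 0.4135; mass C = 0.4135 × 12.01 = 4.967 g
mol H = 2 × (8.36 / 18.02) = 0.9279; mass H = 0.9279 × 1.008 = 0.9353 g
Smallest is C at 0.4135 mol; normalising gives C 1.000, H 2.244
Multiply by 4: C 4.00, H 8.97 → C4H9

C4H9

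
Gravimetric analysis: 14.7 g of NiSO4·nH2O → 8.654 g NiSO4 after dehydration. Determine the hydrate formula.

Mass of water lost = 14.7 − 8.654 = 6.046 g → 6.046 / 18.02 = 0.3355 mol H2O
Molar mass of NiSO4 = 154.76 g/mol → mol NiSO4 = 8.654 / 154.76 = 0.05592
n = 0.3355 / 0.05592 = 6.00 ≈ 6 → NiSO4·6H2O

NiSO4·6H2O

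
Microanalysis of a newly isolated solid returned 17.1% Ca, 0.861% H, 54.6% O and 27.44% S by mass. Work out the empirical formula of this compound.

Assume 100 g: 17.1 g Ca, 0.861 g H, 54.6 g O, 27.44 g S.
n(Ca) = 17.1/40.08 = 0.4266, n(H) = 0.861/1.008 = 0.8542, n(O) = 54.6/16.00 = 3.413, n(S) = 27.44/32.07 = 0.8556
Smallest is Ca at 0.4266 mol; normalising gives Ca 1.000, H 2.002, O 7.998, S 2.005
Ratio ≈ 1:2:8:2, so the empirical formula is CaH2O8S2

CaH2O8S2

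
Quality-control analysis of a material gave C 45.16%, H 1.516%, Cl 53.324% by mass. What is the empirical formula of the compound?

C5H2Cl2

Assume 100 g: 45.16 g C, 1.516 g H, 53.324 g Cl.
n(C) = 45.16/12.01 = 3.76, n(H) = 1.516/1.008 = 1.504, n(Cl) = 53.324/35.45 = 1.504
Ratios (÷ 1.504): C 2.500, H 1.000, Cl 1.000
×2: C 5.00, H 2.00, Cl 2.00 → C5H2Cl2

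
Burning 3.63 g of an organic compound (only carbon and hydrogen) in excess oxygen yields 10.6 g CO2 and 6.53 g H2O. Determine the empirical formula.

mol C = 10.6 / 44.01 = 0.2409; mass C = 0.2409 × 12.01 = 2.893 g
mol H = 2 × (6.53 / 18.02) = 0.7248; mass H = 0.7248 × 1.008 = 0.7305 g
Divide by the smallest (0.2409 mol C): C 1.000, H 3.009
≈ 1:3 → CH3

CH3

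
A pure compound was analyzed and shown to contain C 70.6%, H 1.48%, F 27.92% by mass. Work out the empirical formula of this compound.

C4HF

Assume 100 g: 70.6 g C, 1.48 g H, 27.92 g F.
n(C) = 70.6/12.01 = 5.878, n(H) = 1.48/1.008 = 1.468, n(F) = 27.92/19.00 = 1.469
Smallest is H at 1.468 mol; normalising gives C 4.004, H 1.000, F 1.001
≈ 4:1:1 → C4HF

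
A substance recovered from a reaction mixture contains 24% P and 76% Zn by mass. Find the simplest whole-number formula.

P2Zn3

Assume 100 g: 24 g P, 76 g Zn.
n(P) = 24/30.97 = 0.7749, n(Zn) = 76/65.38 = 1.162
Smallest is P at 0.7749 mol; normalising gives P 1.000, Zn 1.500
Multiply by 2: P 2.00, Zn 3.00 → P2Zn3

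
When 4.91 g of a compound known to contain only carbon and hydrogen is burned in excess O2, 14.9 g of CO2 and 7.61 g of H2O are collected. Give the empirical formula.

C2H5

mol C = 14.9 / 44.01 = 0.3386; mass C = 0.3386 × 12.01 = 4.066 g
mol H = 2 × (7.61 / 18.02) = 0.8446; mass H = 0.8446 × 1.008 = 0.8514 g
Divide by the smallest (0.3386 mol C): C 1.000, H 2.495
×2: C 2.00, H 4.99 → C2H5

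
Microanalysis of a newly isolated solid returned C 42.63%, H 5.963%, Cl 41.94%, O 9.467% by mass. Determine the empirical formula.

Assume 100 g: 42.63 g C, 5.963 g H, 41.94 g Cl, 9.467 g O.
Moles — C: 42.63 / 12.01 = 3.55 mol; H: 5.963 / 1.008 = 5.916 mol; Cl: 41.94 / 35.45 = 1.183 mol; O: 9.467 / 16.00 = 0.5917 mol
Ratios (÷ 0.5917): C 5.999, H 9.998, Cl 1.999, O 1.000
→ C6H10Cl2O

C6H10Cl2O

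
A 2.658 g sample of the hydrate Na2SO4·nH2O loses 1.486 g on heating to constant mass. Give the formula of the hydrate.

Na2SO4·10H2O

Mass of anhydrous Na2SO4 = 2.658 − 1.486 = 1.172 g
mol H2O = 1.486 / 18.02 = 0.08246
Molar mass of Na2SO4 = 142.05 g/mol → mol Na2SO4 = 1.172 / 142.05 = 0.008251
n = 0.08246 / 0.008251 = 9.99 ≈ 10 → Na2SO4·10H2O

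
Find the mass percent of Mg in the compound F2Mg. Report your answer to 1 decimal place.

Molar mass = 2(19.00) + 1(24.31) = 62.310 g/mol
Mass of Mg per mole = 1 × 24.31 = 24.310 g
% Mg = 24.310 / 62.310 × 100 = 39.0%

39.0%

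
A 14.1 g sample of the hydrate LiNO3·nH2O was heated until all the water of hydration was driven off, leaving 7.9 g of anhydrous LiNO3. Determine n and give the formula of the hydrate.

LiNO3·3H2O

Mass of water lost = 14.1 − 7.9 = 6.2 g → 6.2 / 18.02 = 0.3441 mol H2O
Molar mass of LiNO3 = 68.95 g/mol → mol LiNO3 = 7.9 / 68.95 = 0.1146
n = 0.3441 / 0.1146 = 3.00 ≈ 3 → LiNO3·3H2O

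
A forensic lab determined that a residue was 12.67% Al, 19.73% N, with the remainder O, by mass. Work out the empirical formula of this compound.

AlN3O9

Assume 100 g: 12.67 g Al, 19.73 g N, 67.6 g O.
n(Al) = 12.67/26.98 = 0.4696, n(N) = 19.73/14.01 = 1.408, n(O) = 67.6/16.00 = 4.225
Smallest is Al at 0.4696 mol; normalising gives Al 1.000, N 2.999, O 8.997
Ratio ≈ 1:3:9, so the empirical formula is AlN3O9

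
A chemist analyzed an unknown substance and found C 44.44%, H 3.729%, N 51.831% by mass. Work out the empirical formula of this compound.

CHN

Assume 100 g: 44.44 g C, 3.729 g H, 51.831 g N.
C: 44.44 g ÷ 12.01 g/mol = 3.7 mol
H: 3.729 g ÷ 1.008 g/mol = 3.699 mol
N: 51.831 g ÷ 14.01 g/mol = 3.7 mol
Ratios (÷ 3.699): C 1.000, H 1.000, N 1.000
Ratio ≈ 1:1:1, so the empirical formula is CHN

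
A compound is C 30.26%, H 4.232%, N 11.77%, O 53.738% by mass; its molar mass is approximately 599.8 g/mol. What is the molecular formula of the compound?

Assume 100 g: 30.26 g C, 4.232 g H, 11.77 g N, 53.738 g O.
n(C) = 30.26/12.01 = 2.52, n(H) = 4.232/1.008 = 4.198, n(N) = 11.77/14.01 = 0.8401, n(O) = 53.738/16.00 = 3.359
Ratios (÷ 0.8401): C 2.999, H 4.997, N 1.000, O 3.998
→ C3H5NO4
Empirical-formula mass = 119.08 g/mol
n = 599.8 / 119.08 = 5.04 ≈ 5
Molecular formula = (C3H5NO4)×5 = C15H25N5O20

C15H25N5O20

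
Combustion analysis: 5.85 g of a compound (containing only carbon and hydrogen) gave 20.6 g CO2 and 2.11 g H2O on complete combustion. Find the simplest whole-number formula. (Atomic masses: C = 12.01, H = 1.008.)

C2H

mol C = 20.6 / 44.01 = 0.4681; mass C = 0.4681 × 12.01 = 5.622 g
mol H = 2 × (2.11 / 18.02) = 0.2342; mass H = 0.2342 × 1.008 = 0.2361 g
Divide by the smallest (0.2342 mol H): C 1.999, H 1.000
→ C2H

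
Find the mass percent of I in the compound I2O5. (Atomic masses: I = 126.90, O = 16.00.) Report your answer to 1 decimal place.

Molar mass = 2(126.90) + 5(16.00) = 333.800 g/mol
Mass of I per mole = 2 × 126.90 = 253.800 g
% I = 253.800 / 333.800 × 100 = 76.0%

76.0%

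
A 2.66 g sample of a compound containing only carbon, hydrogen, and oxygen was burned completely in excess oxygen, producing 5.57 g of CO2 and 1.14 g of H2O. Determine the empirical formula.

mol C = 5.57 / 44.01 = 0.1266; mass C = 0.1266 × 12.01 = 1.520 g
mol H = 2 × (1.14 / 18.02) = 0.1265; mass H = 0.1265 × 1.008 = 0.1275 g
mass O = 2.66 − (1.648) = 1.012 g → mol O = 0.06328
Divide by the smallest (0.06328 mol O): C 2.000, H 2.000, O 1.000
≈ 2:2:1 → C2H2O

C2H2O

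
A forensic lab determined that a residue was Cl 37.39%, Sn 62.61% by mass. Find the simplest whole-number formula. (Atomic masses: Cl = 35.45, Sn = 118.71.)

Cl2Sn

Assume 100 g: 37.39 g Cl, 62.61 g Sn.
Moles — Cl: 37.39 / 35.45 = 1.055 mol; Sn: 62.61 / 118.71 = 0.5274 mol
Divide by the smallest (0.5274 mol Sn): Cl 2.000, Sn 1.000
→ Cl2Sn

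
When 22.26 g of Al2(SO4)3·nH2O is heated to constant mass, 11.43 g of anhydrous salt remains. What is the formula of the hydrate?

Mass of water lost = 22.26 − 11.43 = 10.83 g → 10.83 / 18.02 = 0.601 mol H2O
Molar mass of Al2(SO4)3 = 342.17 g/mol → mol Al2(SO4)3 = 11.43 / 342.17 = 0.0334
n = 0.601 / 0.0334 = 17.99 ≈ 18 → Al2(SO4)3·18H2O

Al2(SO4)3·18H2O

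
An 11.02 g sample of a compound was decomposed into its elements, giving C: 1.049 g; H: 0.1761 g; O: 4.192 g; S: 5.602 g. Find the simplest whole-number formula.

CH2O3S2

Moles — C: 1.049 / 12.01 = 0.08734 mol; H: 0.1761 / 1.008 = 0.1747 mol; O: 4.192 / 16.00 = 0.262 mol; S: 5.602 / 32.07 = 0.1747 mol
Smallest is C at 0.08734 mol; normalising gives C 1.000, H 2.000, O 3.000, S 2.000
≈ 1:2:3:2 → CH2O3S2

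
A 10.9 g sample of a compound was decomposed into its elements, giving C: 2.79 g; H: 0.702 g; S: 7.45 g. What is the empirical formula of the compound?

n(C) = 2.79/12.01 = 0.2323, n(H) = 0.702/1.008 = 0.6964, n(S) = 7.45/32.07 = 0.2323
Ratios (÷ 0.2323): C 1.000, H 2.998, S 1.000
≈ 1:3:1 → CH3S

CH3S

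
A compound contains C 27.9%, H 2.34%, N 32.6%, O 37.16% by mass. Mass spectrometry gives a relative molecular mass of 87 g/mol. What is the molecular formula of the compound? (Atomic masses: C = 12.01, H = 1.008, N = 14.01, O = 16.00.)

Assume 100 g: 27.9 g C, 2.34 g H, 32.6 g N, 37.16 g O.
C: 27.9 g ÷ 12.01 g/mol = 2.323 mol
H: 2.34 g ÷ 1.008 g/mol = 2.321 mol
N: 32.6 g ÷ 14.01 g/mol = 2.327 mol
O: 37.16 g ÷ 16.00 g/mol = 2.322 mol
Ratios (÷ 2.321): C 1.001, H 1.000, N 1.002, O 1.000
≈ 1:1:1:1 → CHNO
Empirical-formula mass = 43.03 g/mol
n = 87 / 43.03 = 2.02 ≈ 2
Molecular formula = (CHNO)×2 = C2H2N2O2

C2H2N2O2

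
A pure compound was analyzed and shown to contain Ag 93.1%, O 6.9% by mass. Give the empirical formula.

Ag2O

Assume 100 g: 93.1 g Ag, 6.9 g O.
Moles — Ag: 93.1 / 107.87 = 0.8631 mol; O: 6.9 / 16.00 = 0.4313 mol
Ratios (÷ 0.4313): Ag 2.001, O 1.000
→ Ag2O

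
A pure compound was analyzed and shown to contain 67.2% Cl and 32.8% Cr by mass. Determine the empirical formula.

Cl3Cr

Assume 100 g: 67.2 g Cl, 32.8 g Cr.
Cl: 67.2 g ÷ 35.45 g/mol = 1.896 mol
Cr: 32.8 g ÷ 52.00 g/mol = 0.6308 mol
Ratios (÷ 0.6308): Cl 3.005, Cr 1.000
≈ 3:1 → Cl3Cr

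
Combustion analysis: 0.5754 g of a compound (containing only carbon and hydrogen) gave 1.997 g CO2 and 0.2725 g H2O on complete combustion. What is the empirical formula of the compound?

mol C = 1.997 / 44.01 = 0.04538; mass C = 0.04538 × 12.01 = 0.5450 g
mol H = 2 × (0.2725 / 18.02) = 0.03024; mass H = 0.03024 × 1.008 = 0.03049 g
Ratios (÷ 0.03024): C 1.500, H 1.000
Multiply by 2: C 3.00, H 2.00 → C3H2

C3H2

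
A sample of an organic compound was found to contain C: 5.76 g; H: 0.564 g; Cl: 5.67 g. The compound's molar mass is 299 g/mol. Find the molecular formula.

C12H14Cl4

C: 5.76 g ÷ 12.01 g/mol = 0.4796 mol
H: 0.564 g ÷ 1.008 g/mol = 0.5595 mol
Cl: 5.67 g ÷ 35.45 g/mol = 0.1599 mol
Ratios (÷ 0.1599): C 2.999, H 3.498, Cl 1.000
Scaling by 2: C 6.00, H 7.00, Cl 2.00 → C6H7Cl2
Empirical-formula mass = 150.02 g/mol
n = 299 / 150.02 = 1.99 ≈ 2
Molecular formula = (C6H7Cl2)×2 = C12H14Cl4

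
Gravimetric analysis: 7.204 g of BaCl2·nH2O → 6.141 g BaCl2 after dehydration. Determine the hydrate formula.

Mass of water lost = 7.204 − 6.141 = 1.063 g → 1.063 / 18.02 = 0.05899 mol H2O
Molar mass of BaCl2 = 208.23 g/mol → mol BaCl2 = 6.141 / 208.23 = 0.02949
n = 0.05899 / 0.02949 = 2.00 ≈ 2 → BaCl2·2H2O

BaCl2·2H2O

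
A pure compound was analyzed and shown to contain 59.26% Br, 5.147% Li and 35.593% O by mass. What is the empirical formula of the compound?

Assume 100 g: 59.26 g Br, 5.147 g Li, 35.593 g O.
Moles — Br: 59.26 / 79.90 = 0.7417 mol; Li: 5.147 / 6.94 = 0.7416 mol; O: 35.593 / 16.00 = 2.225 mol
Smallest is Li at 0.7416 mol; normalising gives Br 1.000, Li 1.000, O 3.000
Ratio ≈ 1:1:3, so the empirical formula is BrLiO3

BrLiO3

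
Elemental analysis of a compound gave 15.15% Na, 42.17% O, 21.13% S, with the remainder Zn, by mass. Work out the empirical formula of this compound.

Na2O8S2Zn

Assume 100 g: 15.15 g Na, 42.17 g O, 21.13 g S, 21.55 g Zn.
n(Na) = 15.15/22.99 = 0.659, n(O) = 42.17/16.00 = 2.636, n(S) = 21.13/32.07 = 0.6589, n(Zn) = 21.55/65.38 = 0.3296
Divide by the smallest (0.3296 mol Zn): Na 1.999, O 7.996, S 1.999, Zn 1.000
Ratio ≈ 2:8:2:1, so the empirical formula is Na2O8S2Zn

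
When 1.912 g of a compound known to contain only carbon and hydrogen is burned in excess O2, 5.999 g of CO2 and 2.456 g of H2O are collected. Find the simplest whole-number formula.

mol C = 5.999 / 44.01 = 0.1363; mass C = 0.1363 × 12.01 = 1.637 g
mol H = 2 × (2.456 / 18.02) = 0.2726; mass H = 0.2726 × 1.008 = 0.2748 g
Ratios (÷ 0.1363): C 1.000, H 2.000
≈ 1:2 → CH2

CH2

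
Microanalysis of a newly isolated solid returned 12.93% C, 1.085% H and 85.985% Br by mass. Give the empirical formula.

CHBr

Assume 100 g: 12.93 g C, 1.085 g H, 85.985 g Br.
C: 12.93 g ÷ 12.01 g/mol = 1.077 mol
H: 1.085 g ÷ 1.008 g/mol = 1.076 mol
Br: 85.985 g ÷ 79.90 g/mol = 1.076 mol
Smallest is Br at 1.076 mol; normalising gives C 1.000, H 1.000, Br 1.000
→ CHBr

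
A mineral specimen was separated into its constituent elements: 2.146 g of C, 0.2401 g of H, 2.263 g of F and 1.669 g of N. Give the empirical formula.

C: 2.146 g ÷ 12.01 g/mol = 0.1787 mol
H: 0.2401 g ÷ 1.008 g/mol = 0.2382 mol
F: 2.263 g ÷ 19.00 g/mol = 0.1191 mol
N: 1.669 g ÷ 14.01 g/mol = 0.1191 mol
Divide by the smallest (0.1191 mol F): C 1.500, H 2.000, F 1.000, N 1.000
Multiply by 2: C 3.00, H 4.00, F 2.00, N 2.00 → C3H4F2N2

C3H4F2N2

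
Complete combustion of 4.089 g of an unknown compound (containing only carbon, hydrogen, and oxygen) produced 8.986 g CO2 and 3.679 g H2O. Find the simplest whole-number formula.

mol C = 8.986 / 44.01 = 0.2042; mass C = 0.2042 × 12.01 = 2.452 g
mol H = 2 × (3.679 / 18.02) = 0.4083; mass H = 0.4083 × 1.008 = 0.4116 g
mass O = 4.089 − (2.864) = 1.225 g → mol O = 0.07657
Divide by the smallest (0.07657 mol O): C 2.666, H 5.332, O 1.000
Multiply by 3: C 8.00, H 16.00, O 3.00 → C8H16O3

C8H16O3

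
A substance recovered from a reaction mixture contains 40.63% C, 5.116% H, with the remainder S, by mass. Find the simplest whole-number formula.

C2H3S

Assume 100 g: 40.63 g C, 5.116 g H, 54.254 g S.
Moles — C: 40.63 / 12.01 = 3.383 mol; H: 5.116 / 1.008 = 5.075 mol; S: 54.254 / 32.07 = 1.692 mol
Ratios (÷ 1.692): C 2.000, H 3.000, S 1.000
→ C2H3S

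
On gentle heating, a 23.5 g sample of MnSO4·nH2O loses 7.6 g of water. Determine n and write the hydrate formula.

Mass of anhydrous MnSO4 = 23.5 − 7.6 = 15.9 g
mol H2O = 7.6 / 18.02 = 0.4218
Molar mass of MnSO4 = 151.01 g/mol → mol MnSO4 = 15.9 / 151.01 = 0.1053
n = 0.4218 / 0.1053 = 4.01 ≈ 4 → MnSO4·4H2O

MnSO4·4H2O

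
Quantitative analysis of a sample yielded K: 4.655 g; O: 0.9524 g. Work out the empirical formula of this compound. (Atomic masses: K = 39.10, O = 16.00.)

Moles — K: 4.655 / 39.10 = 0.1191 mol; O: 0.9524 / 16.00 = 0.05953 mol
Smallest is O at 0.05953 mol; normalising gives K 2.000, O 1.000
→ K2O

K2O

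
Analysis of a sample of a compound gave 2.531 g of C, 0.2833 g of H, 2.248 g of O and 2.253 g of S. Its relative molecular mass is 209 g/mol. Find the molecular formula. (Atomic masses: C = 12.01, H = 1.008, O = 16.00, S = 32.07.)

n(C) = 2.531/12.01 = 0.2107, n(H) = 0.2833/1.008 = 0.2811, n(O) = 2.248/16.00 = 0.1405, n(S) = 2.253/32.07 = 0.07025
Divide by the smallest (0.07025 mol S): C 3.000, H 4.001, O 2.000, S 1.000
→ C3H4O2S
Empirical-formula mass = 104.13 g/mol
n = 209 / 104.13 = 2.01 ≈ 2
Molecular formula = (C3H4O2S)×2 = C6H8O4S2

C6H8O4S2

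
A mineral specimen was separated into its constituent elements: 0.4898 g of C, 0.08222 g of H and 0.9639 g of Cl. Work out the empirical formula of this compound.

C3H6Cl2

Moles — C: 0.4898 / 12.01 = 0.04078 mol; H: 0.08222 / 1.008 = 0.08157 mol; Cl: 0.9639 / 35.45 = 0.02719 mol
Divide by the smallest (0.02719 mol Cl): C 1.500, H 3.000, Cl 1.000
×2: C 3.00, H 6.00, Cl 2.00 → C3H6Cl2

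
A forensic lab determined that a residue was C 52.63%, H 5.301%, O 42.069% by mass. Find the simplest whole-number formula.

Assume 100 g: 52.63 g C, 5.301 g H, 42.069 g O.
C: 52.63 g ÷ 12.01 g/mol = 4.382 mol
H: 5.301 g ÷ 1.008 g/mol = 5.259 mol
O: 42.069 g ÷ 16.00 g/mol = 2.629 mol
Smallest is O at 2.629 mol; normalising gives C 1.667, H 2.000, O 1.000
Scaling by 3: C 5.00, H 6.00, O 3.00 → C5H6O3

C5H6O3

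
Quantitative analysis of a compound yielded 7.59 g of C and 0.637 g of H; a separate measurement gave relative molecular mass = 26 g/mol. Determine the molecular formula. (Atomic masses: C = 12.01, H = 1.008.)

C2H2

Moles — C: 7.59 / 12.01 = 0.632 mol; H: 0.637 / 1.008 = 0.6319 mol
Smallest is H at 0.6319 mol; normalising gives C 1.000, H 1.000
≈ 1:1 → CH
Empirical-formula mass = 13.02 g/mol
n = 26 / 13.02 = 2.00 ≈ 2
Molecular formula = (CH)×2 = C2H2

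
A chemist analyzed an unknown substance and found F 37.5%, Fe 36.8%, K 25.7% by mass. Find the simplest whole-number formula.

F3FeK

Assume 100 g: 37.5 g F, 36.8 g Fe, 25.7 g K.
F: 37.5 g ÷ 19.00 g/mol = 1.974 mol
Fe: 36.8 g ÷ 55.85 g/mol = 0.6589 mol
K: 25.7 g ÷ 39.10 g/mol = 0.6573 mol
Smallest is K at 0.6573 mol; normalising gives F 3.003, Fe 1.002, K 1.000
≈ 3:1:1 → F3FeK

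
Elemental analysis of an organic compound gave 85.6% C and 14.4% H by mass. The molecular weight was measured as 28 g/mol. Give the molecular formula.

C2H4

Assume 100 g: 85.6 g C, 14.4 g H.
n(C) = 85.6/12.01 = 7.127, n(H) = 14.4/1.008 = 14.29
Divide by the smallest (7.127 mol C): C 1.000, H 2.004
Ratio ≈ 1:2, so the empirical formula is CH2
Empirical-formula mass = 14.03 g/mol
n = 28 / 14.03 = 2.00 ≈ 2
Molecular formula = (CH2)×2 = C2H4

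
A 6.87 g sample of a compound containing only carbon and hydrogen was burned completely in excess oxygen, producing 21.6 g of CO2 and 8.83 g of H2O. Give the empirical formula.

CH2

mol C = 21.6 / 44.01 = 0.4908; mass C = 0.4908 × 12.01 = 5.894 g
mol H = 2 × (8.83 / 18.02) = 0.9800; mass H = 0.9800 × 1.008 = 0.9879 g
Smallest is C at 0.4908 mol; normalising gives C 1.000, H 1.997
Ratio ≈ 1:2, so the empirical formula is CH2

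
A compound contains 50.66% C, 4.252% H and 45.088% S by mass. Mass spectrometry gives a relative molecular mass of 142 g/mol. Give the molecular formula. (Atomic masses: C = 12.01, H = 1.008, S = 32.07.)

Assume 100 g: 50.66 g C, 4.252 g H, 45.088 g S.
C: 50.66 g ÷ 12.01 g/mol = 4.218 mol
H: 4.252 g ÷ 1.008 g/mol = 4.218 mol
S: 45.088 g ÷ 32.07 g/mol = 1.406 mol
Ratios (÷ 1.406): C 3.000, H 3.000, S 1.000
→ C3H3S
Empirical-formula mass = 71.12 g/mol
n = 142 / 71.12 = 2.00 ≈ 2
Molecular formula = (C3H3S)×2 = C6H6S2

C6H6S2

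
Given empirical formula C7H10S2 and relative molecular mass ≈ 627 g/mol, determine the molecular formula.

Empirical-formula mass = 158.29 g/mol
n = 627 / 158.29 = 3.96 ≈ 4
Molecular formula = (C7H10S2)4 = C28H40S8

C28H40S8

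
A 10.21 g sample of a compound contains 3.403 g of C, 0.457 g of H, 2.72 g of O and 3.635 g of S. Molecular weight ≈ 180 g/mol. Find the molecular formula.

C: 3.403 g ÷ 12.01 g/mol = 0.2833 mol
H: 0.457 g ÷ 1.008 g/mol = 0.4534 mol
O: 2.72 g ÷ 16.00 g/mol = 0.17 mol
S: 3.635 g ÷ 32.07 g/mol = 0.1133 mol
Divide by the smallest (0.1133 mol S): C 2.500, H 4.000, O 1.500, S 1.000
Multiply by 2: C 5.00, H 8.00, O 3.00, S 2.00 → C5H8O3S2
Empirical-formula mass = 180.25 g/mol
n = 180 / 180.25 = 1.00 ≈ 1
Molecular formula = empirical formula = C5H8O3S2

C5H8O3S2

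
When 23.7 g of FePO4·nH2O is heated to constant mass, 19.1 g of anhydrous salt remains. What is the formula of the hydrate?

Mass of water lost = 23.7 − 19.1 = 4.6 g → 4.6 / 18.02 = 0.2553 mol H2O
Molar mass of FePO4 = 150.82 g/mol → mol FePO4 = 19.1 / 150.82 = 0.1266
n = 0.2553 / 0.1266 = 2.02 ≈ 2 → FePO4·2H2O

FePO4·2H2O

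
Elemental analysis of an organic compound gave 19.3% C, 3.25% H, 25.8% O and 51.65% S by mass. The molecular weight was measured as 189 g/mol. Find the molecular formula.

C3H6O3S3

Assume 100 g: 19.3 g C, 3.25 g H, 25.8 g O, 51.65 g S.
C: 19.3 g ÷ 12.01 g/mol = 1.607 mol
H: 3.25 g ÷ 1.008 g/mol = 3.224 mol
O: 25.8 g ÷ 16.00 g/mol = 1.613 mol
S: 51.65 g ÷ 32.07 g/mol = 1.611 mol
Smallest is C at 1.607 mol; normalising gives C 1.000, H 2.006, O 1.003, S 1.002
≈ 1:2:1:1 → CH2OS
Empirical-formula mass = 62.10 g/mol
n = 189 / 62.10 = 3.04 ≈ 3
Molecular formula = (CH2OS)×3 = C3H6O3S3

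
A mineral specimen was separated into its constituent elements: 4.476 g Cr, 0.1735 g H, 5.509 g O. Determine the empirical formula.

n(Cr) = 4.476/52.00 = 0.08608, n(H) = 0.1735/1.008 = 0.1721, n(O) = 5.509/16.00 = 0.3443
Smallest is Cr at 0.08608 mol; normalising gives Cr 1.000, H 2.000, O 4.000
≈ 1:2:4 → CrH2O4

CrH2O4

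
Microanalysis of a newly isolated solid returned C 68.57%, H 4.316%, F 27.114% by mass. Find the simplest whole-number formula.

C4H3F

Assume 100 g: 68.57 g C, 4.316 g H, 27.114 g F.
n(C) = 68.57/12.01 = 5.709, n(H) = 4.316/1.008 = 4.282, n(F) = 27.114/19.00 = 1.427
Smallest is F at 1.427 mol; normalising gives C 4.001, H 3.000, F 1.000
Ratio ≈ 4:3:1, so the empirical formula is C4H3F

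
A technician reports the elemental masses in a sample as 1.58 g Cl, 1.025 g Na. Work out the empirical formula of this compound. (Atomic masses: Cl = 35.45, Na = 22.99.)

ClNa

n(Cl) = 1.58/35.45 = 0.04457, n(Na) = 1.025/22.99 = 0.04458
Smallest is Cl at 0.04457 mol; normalising gives Cl 1.000, Na 1.000
≈ 1:1 → ClNa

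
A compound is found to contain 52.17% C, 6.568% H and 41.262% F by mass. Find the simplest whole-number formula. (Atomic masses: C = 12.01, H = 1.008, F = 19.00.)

Assume 100 g: 52.17 g C, 6.568 g H, 41.262 g F.
n(C) = 52.17/12.01 = 4.344, n(H) = 6.568/1.008 = 6.516, n(F) = 41.262/19.00 = 2.172
Smallest is F at 2.172 mol; normalising gives C 2.000, H 3.000, F 1.000
→ C2H3F

C2H3F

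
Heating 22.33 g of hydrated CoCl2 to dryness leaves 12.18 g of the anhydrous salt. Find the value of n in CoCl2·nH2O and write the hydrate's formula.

Mass of water lost = 22.33 − 12.18 = 10.15 g → 10.15 / 18.02 = 0.5633 mol H2O
Molar mass of CoCl2 = 129.83 g/mol → mol CoCl2 = 12.18 / 129.83 = 0.09381
n = 0.5633 / 0.09381 = 6.00 ≈ 6 → CoCl2·6H2O

CoCl2·6H2O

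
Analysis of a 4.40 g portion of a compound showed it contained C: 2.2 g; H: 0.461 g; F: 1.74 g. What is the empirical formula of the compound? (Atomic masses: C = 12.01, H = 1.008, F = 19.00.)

n(C) = 2.2/12.01 = 0.1832, n(H) = 0.461/1.008 = 0.4573, n(F) = 1.74/19.00 = 0.09158
Ratios (÷ 0.09158): C 2.000, H 4.994, F 1.000
Ratio ≈ 2:5:1, so the empirical formula is C2H5F

C2H5F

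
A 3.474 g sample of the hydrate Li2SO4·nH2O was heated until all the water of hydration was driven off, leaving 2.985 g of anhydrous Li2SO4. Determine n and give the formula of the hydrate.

Mass of water lost = 3.474 − 2.985 = 0.489 g → 0.489 / 18.02 = 0.02714 mol H2O
Molar mass of Li2SO4 = 109.95 g/mol → mol Li2SO4 = 2.985 / 109.95 = 0.02715
n = 0.02714 / 0.02715 = 1.00 ≈ 1 → Li2SO4·H2O

Li2SO4·H2O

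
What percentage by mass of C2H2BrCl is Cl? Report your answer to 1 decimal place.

25.1%

Molar mass = 2(12.01) + 2(1.008) + 1(79.90) + 1(35.45) = 141.386 g/mol
Mass of Cl per mole = 1 × 35.45 = 35.450 g
% Cl = 35.450 / 141.386 × 100 = 25.1%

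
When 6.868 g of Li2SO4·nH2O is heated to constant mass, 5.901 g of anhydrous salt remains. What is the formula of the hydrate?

Mass of water lost = 6.868 − 5.901 = 0.967 g → 0.967 / 18.02 = 0.05366 mol H2O
Molar mass of Li2SO4 = 109.95 g/mol → mol Li2SO4 = 5.901 / 109.95 = 0.05367
n = 0.05366 / 0.05367 = 1.00 ≈ 1 → Li2SO4·H2O

Li2SO4·H2O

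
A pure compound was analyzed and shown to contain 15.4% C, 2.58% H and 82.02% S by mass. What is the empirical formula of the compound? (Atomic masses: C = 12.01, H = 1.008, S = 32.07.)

Assume 100 g: 15.4 g C, 2.58 g H, 82.02 g S.
C: 15.4 g ÷ 12.01 g/mol = 1.282 mol
H: 2.58 g ÷ 1.008 g/mol = 2.56 mol
S: 82.02 g ÷ 32.07 g/mol = 2.558 mol
Ratios (÷ 1.282): C 1.000, H 1.996, S 1.995
→ CH2S2

CH2S2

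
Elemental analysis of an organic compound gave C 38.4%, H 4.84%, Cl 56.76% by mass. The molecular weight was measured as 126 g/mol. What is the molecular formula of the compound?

Assume 100 g: 38.4 g C, 4.84 g H, 56.76 g Cl.
Moles — C: 38.4 / 12.01 = 3.197 mol; H: 4.84 / 1.008 = 4.802 mol; Cl: 56.76 / 35.45 = 1.601 mol
Smallest is Cl at 1.601 mol; normalising gives C 1.997, H 2.999, Cl 1.000
Ratio ≈ 2:3:1, so the empirical formula is C2H3Cl
Empirical-formula mass = 62.49 g/mol
n = 126 / 62.49 = 2.02 ≈ 2
Molecular formula = (C2H3Cl)×2 = C4H6Cl2

C4H6Cl2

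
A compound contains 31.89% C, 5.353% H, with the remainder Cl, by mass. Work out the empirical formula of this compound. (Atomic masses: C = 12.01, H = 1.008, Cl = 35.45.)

Assume 100 g: 31.89 g C, 5.353 g H, 62.757 g Cl.
Moles — C: 31.89 / 12.01 = 2.655 mol; H: 5.353 / 1.008 = 5.311 mol; Cl: 62.757 / 35.45 = 1.77 mol
Smallest is Cl at 1.77 mol; normalising gives C 1.500, H 3.000, Cl 1.000
Scaling by 2: C 3.00, H 6.00, Cl 2.00 → C3H6Cl2

C3H6Cl2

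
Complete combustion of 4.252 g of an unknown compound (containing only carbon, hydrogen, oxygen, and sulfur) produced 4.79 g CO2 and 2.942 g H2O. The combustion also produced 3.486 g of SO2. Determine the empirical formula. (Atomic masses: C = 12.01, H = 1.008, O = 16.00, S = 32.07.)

mol C = 4.79 / 44.01 = 0.1088; mass C = 0.1088 × 12.01 = 1.307 g
mol H = 2 × (2.942 / 18.02) = 0.3265; mass H = 0.3265 × 1.008 = 0.3291 g
mol S = 3.486 / 64.07 = 0.05441; mass S = 1.745 g
mass O = 4.252 − (3.381) = 0.8708 g → mol O = 0.05443
Smallest is S at 0.05441 mol; normalising gives C 2.000, H 6.001, O 1.000, S 1.000
Ratio ≈ 2:6:1:1, so the empirical formula is C2H6OS

C2H6OS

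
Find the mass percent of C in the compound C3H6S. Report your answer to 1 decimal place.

48.6%

Molar mass = 3(12.01) + 6(1.008) + 1(32.07) = 74.148 g/mol
Mass of C per mole = 3 × 12.01 = 36.030 g
% C = 36.030 / 74.148 × 100 = 48.6%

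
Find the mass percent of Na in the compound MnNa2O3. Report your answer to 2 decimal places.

30.88%

Molar mass = 1(54.94) + 2(22.99) + 3(16.00) = 148.920 g/mol
Mass of Na per mole = 2 × 22.99 = 45.980 g
% Na = 45.980 / 148.920 × 100 = 30.88%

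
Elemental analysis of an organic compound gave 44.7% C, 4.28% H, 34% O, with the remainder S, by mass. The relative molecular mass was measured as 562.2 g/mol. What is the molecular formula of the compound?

C21H24O12S3

Assume 100 g: 44.7 g C, 4.28 g H, 34 g O, 17.02 g S.
n(C) = 44.7/12.01 = 3.722, n(H) = 4.28/1.008 = 4.246, n(O) = 34/16.00 = 2.125, n(S) = 17.02/32.07 = 0.5307
Ratios (÷ 0.5307): C 7.013, H 8.001, O 4.004, S 1.000
≈ 7:8:4:1 → C7H8O4S
Empirical-formula mass = 188.20 g/mol
n = 562.2 / 188.20 = 2.99 ≈ 3
Molecular formula = (C7H8O4S)×3 = C21H24O12S3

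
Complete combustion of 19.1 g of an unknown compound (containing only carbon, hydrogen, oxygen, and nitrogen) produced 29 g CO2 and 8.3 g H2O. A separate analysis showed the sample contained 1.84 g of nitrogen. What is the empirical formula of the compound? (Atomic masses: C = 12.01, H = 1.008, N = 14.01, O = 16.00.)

C5H7NO4

mol C = 29 / 44.01 = 0.6589; mass C = 0.6589 × 12.01 = 7.914 g
mol H = 2 × (8.3 / 18.02) = 0.9212; mass H = 0.9212 × 1.008 = 0.9286 g
mol N = 1.84 / 14.01 = 0.1313
mass O = 19.1 − (10.68) = 8.418 g → mol O = 0.5261
Ratios (÷ 0.1313): C 5.017, H 7.014, N 1.000, O 4.006
Ratio ≈ 5:7:1:4, so the empirical formula is C5H7NO4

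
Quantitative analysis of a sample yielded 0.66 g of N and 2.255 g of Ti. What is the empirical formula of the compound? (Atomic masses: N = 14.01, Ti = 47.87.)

NTi

n(N) = 0.66/14.01 = 0.04711, n(Ti) = 2.255/47.87 = 0.04711
Ratios (÷ 0.04711): N 1.000, Ti 1.000
Ratio ≈ 1:1, so the empirical formula is NTi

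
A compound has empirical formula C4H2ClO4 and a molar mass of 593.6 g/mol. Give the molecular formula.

C16H8Cl4O16

Empirical-formula mass = 149.51 g/mol
n = 593.6 / 149.51 = 3.97 ≈ 4
Molecular formula = (C4H2ClO4)4 = C16H8Cl4O16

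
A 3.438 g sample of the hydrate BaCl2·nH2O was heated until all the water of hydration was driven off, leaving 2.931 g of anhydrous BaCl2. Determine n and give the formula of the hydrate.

Mass of water lost = 3.438 − 2.931 = 0.507 g → 0.507 / 18.02 = 0.02814 mol H2O
Molar mass of BaCl2 = 208.23 g/mol → mol BaCl2 = 2.931 / 208.23 = 0.01408
n = 0.02814 / 0.01408 = 2.00 ≈ 2 → BaCl2·2H2O

BaCl2·2H2O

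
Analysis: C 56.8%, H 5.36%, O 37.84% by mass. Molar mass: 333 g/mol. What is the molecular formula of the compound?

Assume 100 g: 56.8 g C, 5.36 g H, 37.84 g O.
Moles — C: 56.8 / 12.01 = 4.729 mol; H: 5.36 / 1.008 = 5.317 mol; O: 37.84 / 16.00 = 2.365 mol
Smallest is O at 2.365 mol; normalising gives C 2.000, H 2.248, O 1.000
Scaling by 4: C 8.00, H 8.99, O 4.00 → C8H9O4
Empirical-formula mass = 169.15 g/mol
n = 333 / 169.15 = 1.97 ≈ 2
Molecular formula = (C8H9O4)×2 = C16H18O8

C16H18O8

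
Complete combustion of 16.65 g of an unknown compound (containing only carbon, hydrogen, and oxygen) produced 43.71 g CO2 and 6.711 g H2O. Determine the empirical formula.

C4H3O

mol C = 43.71 / 44.01 = 0.9932; mass C = 0.9932 × 12.01 = 11.93 g
mol H = 2 × (6.711 / 18.02) = 0.7448; mass H = 0.7448 × 1.008 = 0.7508 g
mass O = 16.65 − (12.68) = 3.971 g → mol O = 0.2482
Smallest is O at 0.2482 mol; normalising gives C 4.002, H 3.001, O 1.000
→ C4H3O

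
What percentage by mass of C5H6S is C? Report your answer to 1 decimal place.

61.2%

Molar mass = 5(12.01) + 6(1.008) + 1(32.07) = 98.168 g/mol
Mass of C per mole = 5 × 12.01 = 60.050 g
% C = 60.050 / 98.168 × 100 = 61.2%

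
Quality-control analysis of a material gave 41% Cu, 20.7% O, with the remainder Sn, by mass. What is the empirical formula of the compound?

Assume 100 g: 41 g Cu, 20.7 g O, 38.3 g Sn.
Moles — Cu: 41 / 63.55 = 0.6452 mol; O: 20.7 / 16.00 = 1.294 mol; Sn: 38.3 / 118.71 = 0.3226 mol
Divide by the smallest (0.3226 mol Sn): Cu 2.000, O 4.010, Sn 1.000
≈ 2:4:1 → Cu2O4Sn

Cu2O4Sn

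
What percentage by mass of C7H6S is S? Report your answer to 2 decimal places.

Molar mass = 7(12.01) + 6(1.008) + 1(32.07) = 122.188 g/mol
Mass of S per mole = 1 × 32.07 = 32.070 g
% S = 32.070 / 122.188 × 100 = 26.25%

26.25%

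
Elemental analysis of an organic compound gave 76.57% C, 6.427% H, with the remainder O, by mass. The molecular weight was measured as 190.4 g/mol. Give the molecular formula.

C12H12O2

Assume 100 g: 76.57 g C, 6.427 g H, 17.003 g O.
C: 76.57 g ÷ 12.01 g/mol = 6.376 mol
H: 6.427 g ÷ 1.008 g/mol = 6.376 mol
O: 17.003 g ÷ 16.00 g/mol = 1.063 mol
Smallest is O at 1.063 mol; normalising gives C 5.999, H 6.000, O 1.000
≈ 6:6:1 → C6H6O
Empirical-formula mass = 94.11 g/mol
n = 190.4 / 94.11 = 2.02 ≈ 2
Molecular formula = (C6H6O)×2 = C12H12O2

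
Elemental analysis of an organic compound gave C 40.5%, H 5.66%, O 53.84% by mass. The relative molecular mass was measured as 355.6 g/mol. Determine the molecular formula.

Assume 100 g: 40.5 g C, 5.66 g H, 53.84 g O.
n(C) = 40.5/12.01 = 3.372, n(H) = 5.66/1.008 = 5.615, n(O) = 53.84/16.00 = 3.365
Ratios (÷ 3.365): C 1.002, H 1.669, O 1.000
Scaling by 3: C 3.01, H 5.01, O 3.00 → C3H5O3
Empirical-formula mass = 89.07 g/mol
n = 355.6 / 89.07 = 3.99 ≈ 4
Molecular formula = (C3H5O3)×4 = C12H20O12

C12H20O12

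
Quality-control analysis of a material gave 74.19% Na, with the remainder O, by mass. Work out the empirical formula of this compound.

Assume 100 g: 74.19 g Na, 25.81 g O.
Moles — Na: 74.19 / 22.99 = 3.227 mol; O: 25.81 / 16.00 = 1.613 mol
Smallest is O at 1.613 mol; normalising gives Na 2.000, O 1.000
→ Na2O

Na2O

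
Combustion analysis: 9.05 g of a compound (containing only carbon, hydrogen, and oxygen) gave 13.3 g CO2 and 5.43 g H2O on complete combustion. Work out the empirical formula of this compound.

mol C = 13.3 / 44.01 = 0.3022; mass C = 0.3022 × 12.01 = 3.629 g
mol H = 2 × (5.43 / 18.02) = 0.6027; mass H = 0.6027 × 1.008 = 0.6075 g
mass O = 9.05 − (4.237) = 4.813 g → mol O = 0.3008
Smallest is O at 0.3008 mol; normalising gives C 1.005, H 2.003, O 1.000
Ratio ≈ 1:2:1, so the empirical formula is CH2O

CH2O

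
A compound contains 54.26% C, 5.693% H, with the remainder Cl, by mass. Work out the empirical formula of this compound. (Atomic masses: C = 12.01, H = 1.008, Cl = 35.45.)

C4H5Cl

Assume 100 g: 54.26 g C, 5.693 g H, 40.047 g Cl.
Moles — C: 54.26 / 12.01 = 4.518 mol; H: 5.693 / 1.008 = 5.648 mol; Cl: 40.047 / 35.45 = 1.13 mol
Smallest is Cl at 1.13 mol; normalising gives C 3.999, H 5.000, Cl 1.000
→ C4H5Cl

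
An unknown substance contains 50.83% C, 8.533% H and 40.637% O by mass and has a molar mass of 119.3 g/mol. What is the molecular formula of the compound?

C5H10O3

Assume 100 g: 50.83 g C, 8.533 g H, 40.637 g O.
Moles — C: 50.83 / 12.01 = 4.232 mol; H: 8.533 / 1.008 = 8.465 mol; O: 40.637 / 16.00 = 2.54 mol
Ratios (÷ 2.54): C 1.666, H 3.333, O 1.000
×3: C 5.00, H 10.00, O 3.00 → C5H10O3
Empirical-formula mass = 118.13 g/mol
n = 119.3 / 118.13 = 1.01 ≈ 1
Molecular formula = empirical formula = C5H10O3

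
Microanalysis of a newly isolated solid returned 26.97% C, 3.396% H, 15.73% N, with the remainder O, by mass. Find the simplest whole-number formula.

C2H3NO3

Assume 100 g: 26.97 g C, 3.396 g H, 15.73 g N, 53.904 g O.
n(C) = 26.97/12.01 = 2.246, n(H) = 3.396/1.008 = 3.369, n(N) = 15.73/14.01 = 1.123, n(O) = 53.904/16.00 = 3.369
Divide by the smallest (1.123 mol N): C 2.000, H 3.001, N 1.000, O 3.001
→ C2H3NO3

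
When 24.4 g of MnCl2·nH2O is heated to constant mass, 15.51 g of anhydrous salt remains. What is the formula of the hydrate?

Mass of water lost = 24.4 − 15.51 = 8.89 g → 8.89 / 18.02 = 0.4933 mol H2O
Molar mass of MnCl2 = 125.84 g/mol → mol MnCl2 = 15.51 / 125.84 = 0.1233
n = 0.4933 / 0.1233 = 4.00 ≈ 4 → MnCl2·4H2O

MnCl2·4H2O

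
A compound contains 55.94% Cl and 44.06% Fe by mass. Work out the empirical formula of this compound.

Assume 100 g: 55.94 g Cl, 44.06 g Fe.
n(Cl) = 55.94/35.45 = 1.578, n(Fe) = 44.06/55.85 = 0.7889
Smallest is Fe at 0.7889 mol; normalising gives Cl 2.000, Fe 1.000
≈ 2:1 → Cl2Fe

Cl2Fe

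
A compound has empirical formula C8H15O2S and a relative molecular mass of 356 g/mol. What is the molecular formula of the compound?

C16H30O4S2

Empirical-formula mass = 175.27 g/mol
n = 356 / 175.27 = 2.03 ≈ 2
Molecular formula = (C8H15O2S)2 = C16H30O4S2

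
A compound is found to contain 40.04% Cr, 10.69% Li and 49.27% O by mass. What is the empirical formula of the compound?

CrLi2O4

Assume 100 g: 40.04 g Cr, 10.69 g Li, 49.27 g O.
Moles — Cr: 40.04 / 52.00 = 0.77 mol; Li: 10.69 / 6.94 = 1.54 mol; O: 49.27 / 16.00 = 3.079 mol
Ratios (÷ 0.77): Cr 1.000, Li 2.000, O 3.999
→ CrLi2O4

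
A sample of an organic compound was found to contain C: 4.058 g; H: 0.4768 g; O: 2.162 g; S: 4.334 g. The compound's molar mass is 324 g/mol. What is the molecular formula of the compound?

C10H14O4S4

Moles — C: 4.058 / 12.01 = 0.3379 mol; H: 0.4768 / 1.008 = 0.473 mol; O: 2.162 / 16.00 = 0.1351 mol; S: 4.334 / 32.07 = 0.1351 mol
Divide by the smallest (0.1351 mol O): C 2.501, H 3.501, O 1.000, S 1.000
×2: C 5.00, H 7.00, O 2.00, S 2.00 → C5H7O2S2
Empirical-formula mass = 163.25 g/mol
n = 324 / 163.25 = 1.98 ≈ 2
Molecular formula = (C5H7O2S2)×2 = C10H14O4S4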